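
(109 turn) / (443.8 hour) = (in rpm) 0.004093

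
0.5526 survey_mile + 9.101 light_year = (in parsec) 2.79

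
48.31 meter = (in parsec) 1.566e-15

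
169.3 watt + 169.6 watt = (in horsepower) 0.4545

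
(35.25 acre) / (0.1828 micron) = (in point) 2.212e+15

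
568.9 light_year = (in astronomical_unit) 3.598e+07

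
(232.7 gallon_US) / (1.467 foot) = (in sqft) 21.2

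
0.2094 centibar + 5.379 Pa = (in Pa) 214.8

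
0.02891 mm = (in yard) 3.162e-05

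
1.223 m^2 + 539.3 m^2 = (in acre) 0.1336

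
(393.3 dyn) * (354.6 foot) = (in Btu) 0.0004029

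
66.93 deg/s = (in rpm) 11.16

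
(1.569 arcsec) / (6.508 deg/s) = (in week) 1.107e-10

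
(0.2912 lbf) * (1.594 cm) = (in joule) 0.02065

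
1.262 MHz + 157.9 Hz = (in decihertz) 1.262e+07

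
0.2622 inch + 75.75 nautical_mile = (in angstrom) 1.403e+15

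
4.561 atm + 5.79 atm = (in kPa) 1049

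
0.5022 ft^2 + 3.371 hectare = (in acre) 8.33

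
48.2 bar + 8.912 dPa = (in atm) 47.57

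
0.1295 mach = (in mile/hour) 98.64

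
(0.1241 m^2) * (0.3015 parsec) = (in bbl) 7.262e+15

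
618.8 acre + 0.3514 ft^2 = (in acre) 618.8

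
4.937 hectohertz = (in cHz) 4.937e+04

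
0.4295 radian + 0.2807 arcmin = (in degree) 24.61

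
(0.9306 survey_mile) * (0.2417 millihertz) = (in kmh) 1.303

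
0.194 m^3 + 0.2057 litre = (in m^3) 0.1942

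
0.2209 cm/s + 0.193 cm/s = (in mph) 0.009259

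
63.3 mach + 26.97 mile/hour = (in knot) 4.192e+04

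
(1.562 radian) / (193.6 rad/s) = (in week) 1.334e-08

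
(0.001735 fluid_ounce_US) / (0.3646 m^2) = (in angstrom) 1407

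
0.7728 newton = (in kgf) 0.0788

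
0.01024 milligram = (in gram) 1.024e-05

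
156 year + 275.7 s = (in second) 4.92e+09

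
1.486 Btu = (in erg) 1.568e+10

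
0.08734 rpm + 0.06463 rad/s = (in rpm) 0.7045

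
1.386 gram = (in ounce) 0.04889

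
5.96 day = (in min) 8582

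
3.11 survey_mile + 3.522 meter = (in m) 5009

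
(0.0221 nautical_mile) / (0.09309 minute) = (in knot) 14.24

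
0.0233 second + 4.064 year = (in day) 1483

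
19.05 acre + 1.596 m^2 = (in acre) 19.05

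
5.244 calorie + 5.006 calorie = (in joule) 42.89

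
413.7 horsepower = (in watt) 3.085e+05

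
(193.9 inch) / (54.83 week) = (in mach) 4.362e-10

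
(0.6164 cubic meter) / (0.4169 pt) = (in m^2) 4191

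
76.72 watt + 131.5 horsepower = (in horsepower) 131.6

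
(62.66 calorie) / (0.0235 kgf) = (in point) 3.225e+06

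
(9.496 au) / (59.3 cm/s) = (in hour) 6.654e+08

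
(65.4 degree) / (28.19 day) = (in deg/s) 2.685e-05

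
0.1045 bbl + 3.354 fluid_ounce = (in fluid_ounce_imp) 588.2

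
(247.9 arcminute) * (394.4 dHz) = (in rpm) 27.16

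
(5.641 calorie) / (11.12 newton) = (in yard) 2.321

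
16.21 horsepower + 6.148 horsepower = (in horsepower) 22.36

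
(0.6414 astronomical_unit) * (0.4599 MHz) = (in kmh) 1.589e+17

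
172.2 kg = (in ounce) 6074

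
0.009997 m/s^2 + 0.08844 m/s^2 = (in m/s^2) 0.09844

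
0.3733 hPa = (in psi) 0.005414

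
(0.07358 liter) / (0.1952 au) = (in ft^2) 2.712e-14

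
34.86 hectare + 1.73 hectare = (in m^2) 3.659e+05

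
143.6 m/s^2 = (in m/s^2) 143.6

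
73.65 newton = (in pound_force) 16.56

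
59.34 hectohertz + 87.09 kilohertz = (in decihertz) 9.302e+05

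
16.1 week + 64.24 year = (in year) 64.55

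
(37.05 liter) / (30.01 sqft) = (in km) 1.329e-05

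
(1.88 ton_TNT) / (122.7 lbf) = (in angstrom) 1.441e+17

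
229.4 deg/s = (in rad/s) 4.004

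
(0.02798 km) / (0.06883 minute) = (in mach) 0.0199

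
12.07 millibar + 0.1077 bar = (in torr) 89.83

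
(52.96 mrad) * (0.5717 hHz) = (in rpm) 28.91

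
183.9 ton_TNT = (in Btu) 7.293e+08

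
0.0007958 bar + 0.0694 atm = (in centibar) 7.112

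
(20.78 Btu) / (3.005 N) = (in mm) 7.296e+06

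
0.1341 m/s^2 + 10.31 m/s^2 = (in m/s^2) 10.44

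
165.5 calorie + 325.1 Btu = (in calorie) 8.214e+04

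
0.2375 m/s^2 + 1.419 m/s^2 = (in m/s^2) 1.657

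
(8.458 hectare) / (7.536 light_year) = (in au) 7.93e-24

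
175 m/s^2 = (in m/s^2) 175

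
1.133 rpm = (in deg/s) 6.798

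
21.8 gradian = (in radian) 0.3424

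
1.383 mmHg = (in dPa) 1844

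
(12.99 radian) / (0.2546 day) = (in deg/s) 0.03383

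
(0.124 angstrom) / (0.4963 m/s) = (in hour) 6.94e-15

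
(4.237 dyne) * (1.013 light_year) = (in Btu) 3.849e+08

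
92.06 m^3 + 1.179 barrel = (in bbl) 580.2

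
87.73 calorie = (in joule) 367.1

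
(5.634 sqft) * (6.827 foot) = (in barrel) 6.851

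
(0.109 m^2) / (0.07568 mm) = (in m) 1440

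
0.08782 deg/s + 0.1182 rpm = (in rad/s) 0.01391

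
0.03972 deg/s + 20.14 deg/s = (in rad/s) 0.3522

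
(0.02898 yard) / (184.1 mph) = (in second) 0.000322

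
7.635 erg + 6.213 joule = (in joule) 6.213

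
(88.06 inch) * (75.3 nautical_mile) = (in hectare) 31.19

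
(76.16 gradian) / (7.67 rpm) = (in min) 0.02482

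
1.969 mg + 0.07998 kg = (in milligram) 7.998e+04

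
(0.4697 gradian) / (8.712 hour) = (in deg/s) 1.348e-05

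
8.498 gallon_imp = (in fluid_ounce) 1306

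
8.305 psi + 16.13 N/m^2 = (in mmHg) 429.6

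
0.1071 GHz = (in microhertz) 1.071e+14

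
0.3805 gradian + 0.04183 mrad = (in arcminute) 20.69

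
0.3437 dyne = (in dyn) 0.3437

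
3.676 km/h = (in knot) 1.985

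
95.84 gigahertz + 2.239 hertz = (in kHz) 9.584e+07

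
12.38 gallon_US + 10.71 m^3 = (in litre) 1.076e+04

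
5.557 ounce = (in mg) 1.575e+05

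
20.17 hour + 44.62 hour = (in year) 0.007396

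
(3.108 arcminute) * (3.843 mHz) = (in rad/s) 3.474e-06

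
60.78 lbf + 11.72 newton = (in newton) 282.1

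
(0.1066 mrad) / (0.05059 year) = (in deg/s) 3.828e-09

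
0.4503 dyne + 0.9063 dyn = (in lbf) 3.05e-06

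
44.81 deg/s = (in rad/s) 0.7821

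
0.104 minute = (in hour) 0.001733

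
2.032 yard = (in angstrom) 1.858e+10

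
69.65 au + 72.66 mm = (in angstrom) 1.042e+23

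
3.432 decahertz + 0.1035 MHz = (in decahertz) 1.035e+04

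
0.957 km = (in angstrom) 9.57e+12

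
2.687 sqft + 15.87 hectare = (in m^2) 1.587e+05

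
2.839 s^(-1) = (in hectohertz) 0.02839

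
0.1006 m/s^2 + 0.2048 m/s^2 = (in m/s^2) 0.3054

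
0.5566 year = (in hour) 4876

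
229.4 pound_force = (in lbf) 229.4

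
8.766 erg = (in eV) 5.471e+12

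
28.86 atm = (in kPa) 2924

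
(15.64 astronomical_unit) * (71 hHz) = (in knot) 3.229e+16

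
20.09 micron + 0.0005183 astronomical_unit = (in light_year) 8.196e-09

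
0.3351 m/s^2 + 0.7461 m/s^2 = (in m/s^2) 1.081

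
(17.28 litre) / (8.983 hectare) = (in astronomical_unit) 1.286e-18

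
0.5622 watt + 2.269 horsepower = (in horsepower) 2.27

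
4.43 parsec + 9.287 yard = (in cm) 1.367e+19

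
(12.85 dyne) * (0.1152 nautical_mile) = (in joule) 0.02742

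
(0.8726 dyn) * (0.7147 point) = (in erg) 0.022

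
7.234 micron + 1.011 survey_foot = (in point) 873.5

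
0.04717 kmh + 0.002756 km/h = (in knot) 0.02696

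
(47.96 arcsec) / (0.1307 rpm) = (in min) 0.0002831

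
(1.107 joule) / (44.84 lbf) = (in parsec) 1.799e-19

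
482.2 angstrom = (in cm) 4.822e-06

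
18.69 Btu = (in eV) 1.231e+23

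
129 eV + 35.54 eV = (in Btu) 2.499e-20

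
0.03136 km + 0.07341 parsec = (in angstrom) 2.265e+25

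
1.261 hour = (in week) 0.007506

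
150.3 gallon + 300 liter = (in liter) 868.9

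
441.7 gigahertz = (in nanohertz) 4.417e+20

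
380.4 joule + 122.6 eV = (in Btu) 0.3605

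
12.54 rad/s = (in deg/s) 718.5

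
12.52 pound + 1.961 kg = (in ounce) 269.5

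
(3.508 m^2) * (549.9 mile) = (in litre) 3.105e+09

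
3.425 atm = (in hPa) 3470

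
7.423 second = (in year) 2.354e-07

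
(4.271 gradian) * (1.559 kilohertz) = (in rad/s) 104.6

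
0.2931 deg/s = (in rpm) 0.04885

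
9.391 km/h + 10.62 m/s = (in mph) 29.59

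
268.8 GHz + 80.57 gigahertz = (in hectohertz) 3.494e+09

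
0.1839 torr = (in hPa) 0.2452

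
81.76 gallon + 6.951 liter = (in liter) 316.4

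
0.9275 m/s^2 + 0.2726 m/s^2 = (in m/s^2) 1.2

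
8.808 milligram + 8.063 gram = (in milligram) 8072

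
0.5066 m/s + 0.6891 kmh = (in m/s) 0.698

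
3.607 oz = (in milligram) 1.023e+05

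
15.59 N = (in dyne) 1.559e+06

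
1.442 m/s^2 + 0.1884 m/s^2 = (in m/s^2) 1.63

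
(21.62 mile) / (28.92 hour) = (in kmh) 1.203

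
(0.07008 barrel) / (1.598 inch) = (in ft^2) 2.955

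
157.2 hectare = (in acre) 388.4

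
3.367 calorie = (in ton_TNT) 3.367e-09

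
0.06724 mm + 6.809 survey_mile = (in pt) 3.106e+07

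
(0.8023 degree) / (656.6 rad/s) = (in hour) 5.924e-09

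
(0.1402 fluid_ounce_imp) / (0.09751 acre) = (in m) 1.009e-08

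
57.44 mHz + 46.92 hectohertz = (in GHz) 4.692e-06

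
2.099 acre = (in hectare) 0.8494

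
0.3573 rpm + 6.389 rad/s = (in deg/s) 368.2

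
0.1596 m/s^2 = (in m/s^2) 0.1596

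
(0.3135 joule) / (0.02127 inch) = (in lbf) 130.5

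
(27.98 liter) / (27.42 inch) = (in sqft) 0.4324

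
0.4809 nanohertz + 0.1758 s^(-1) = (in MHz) 1.758e-07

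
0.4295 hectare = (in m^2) 4295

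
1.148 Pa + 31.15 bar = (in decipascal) 3.115e+07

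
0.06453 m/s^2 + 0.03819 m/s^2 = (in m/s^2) 0.1027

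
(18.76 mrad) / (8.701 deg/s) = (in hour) 3.431e-05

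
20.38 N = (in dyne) 2.038e+06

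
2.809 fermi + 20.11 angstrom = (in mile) 1.25e-12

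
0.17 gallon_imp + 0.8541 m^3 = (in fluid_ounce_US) 2.891e+04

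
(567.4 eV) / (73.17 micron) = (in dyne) 1.242e-07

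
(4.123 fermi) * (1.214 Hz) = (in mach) 1.47e-17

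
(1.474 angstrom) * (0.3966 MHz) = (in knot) 0.0001136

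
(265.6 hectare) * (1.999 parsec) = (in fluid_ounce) 5.54e+27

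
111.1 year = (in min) 5.839e+07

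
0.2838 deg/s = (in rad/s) 0.004953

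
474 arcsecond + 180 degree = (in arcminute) 1.081e+04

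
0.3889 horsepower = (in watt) 290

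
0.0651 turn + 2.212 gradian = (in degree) 25.43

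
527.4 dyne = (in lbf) 0.001186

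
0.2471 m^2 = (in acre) 6.106e-05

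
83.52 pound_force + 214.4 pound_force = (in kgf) 135.1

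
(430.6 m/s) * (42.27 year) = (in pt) 1.627e+15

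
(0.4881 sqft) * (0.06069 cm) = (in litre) 0.02752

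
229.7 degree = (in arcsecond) 8.269e+05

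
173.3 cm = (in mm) 1733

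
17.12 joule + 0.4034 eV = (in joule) 17.12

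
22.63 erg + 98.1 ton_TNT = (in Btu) 3.89e+08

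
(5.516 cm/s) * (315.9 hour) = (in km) 62.73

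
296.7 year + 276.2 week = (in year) 302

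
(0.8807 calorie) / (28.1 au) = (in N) 8.766e-13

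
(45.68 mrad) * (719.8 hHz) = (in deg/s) 1.884e+05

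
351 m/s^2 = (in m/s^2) 351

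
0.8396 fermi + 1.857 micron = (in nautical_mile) 1.003e-09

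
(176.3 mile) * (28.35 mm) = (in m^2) 8044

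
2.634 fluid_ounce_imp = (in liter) 0.07484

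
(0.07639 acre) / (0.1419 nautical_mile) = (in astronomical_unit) 7.863e-12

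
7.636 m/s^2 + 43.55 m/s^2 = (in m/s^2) 51.19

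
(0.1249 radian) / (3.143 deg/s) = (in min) 0.03795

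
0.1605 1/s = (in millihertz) 160.5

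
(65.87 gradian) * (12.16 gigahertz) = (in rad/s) 1.258e+10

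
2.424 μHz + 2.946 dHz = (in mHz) 294.6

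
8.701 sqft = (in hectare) 8.083e-05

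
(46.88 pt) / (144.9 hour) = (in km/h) 1.141e-07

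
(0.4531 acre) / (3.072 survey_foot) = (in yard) 2142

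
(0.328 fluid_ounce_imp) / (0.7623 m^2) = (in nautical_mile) 6.601e-09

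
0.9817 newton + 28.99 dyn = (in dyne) 9.82e+04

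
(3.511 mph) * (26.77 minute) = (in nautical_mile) 1.361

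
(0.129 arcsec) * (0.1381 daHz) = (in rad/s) 8.637e-07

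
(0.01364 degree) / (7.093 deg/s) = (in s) 0.001923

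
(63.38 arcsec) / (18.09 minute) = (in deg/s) 1.622e-05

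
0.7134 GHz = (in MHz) 713.4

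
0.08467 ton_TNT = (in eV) 2.211e+27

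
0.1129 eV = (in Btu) 1.714e-23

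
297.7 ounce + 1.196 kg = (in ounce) 339.9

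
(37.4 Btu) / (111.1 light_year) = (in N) 3.754e-14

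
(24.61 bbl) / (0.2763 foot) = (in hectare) 0.004646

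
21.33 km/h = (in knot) 11.52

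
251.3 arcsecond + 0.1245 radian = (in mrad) 125.7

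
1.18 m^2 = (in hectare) 0.000118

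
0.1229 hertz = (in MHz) 1.229e-07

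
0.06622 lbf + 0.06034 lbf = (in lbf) 0.1266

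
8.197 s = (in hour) 0.002277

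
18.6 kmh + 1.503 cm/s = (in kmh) 18.65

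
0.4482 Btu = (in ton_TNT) 1.13e-07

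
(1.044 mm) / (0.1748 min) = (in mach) 2.923e-07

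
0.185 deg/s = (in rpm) 0.03083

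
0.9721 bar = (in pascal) 9.721e+04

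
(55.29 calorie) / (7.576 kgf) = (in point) 8826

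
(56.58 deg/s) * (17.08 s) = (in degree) 966.4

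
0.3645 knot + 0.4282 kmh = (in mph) 0.6855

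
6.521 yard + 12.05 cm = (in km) 0.006083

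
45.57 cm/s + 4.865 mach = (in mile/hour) 3707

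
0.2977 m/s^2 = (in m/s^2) 0.2977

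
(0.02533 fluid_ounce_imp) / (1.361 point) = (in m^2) 0.001499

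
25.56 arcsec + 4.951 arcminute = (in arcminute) 5.377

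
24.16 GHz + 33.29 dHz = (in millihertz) 2.416e+13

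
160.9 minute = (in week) 0.01596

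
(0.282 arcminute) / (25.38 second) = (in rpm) 3.086e-05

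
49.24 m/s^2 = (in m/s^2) 49.24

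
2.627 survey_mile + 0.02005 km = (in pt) 1.204e+07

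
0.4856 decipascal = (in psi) 7.043e-06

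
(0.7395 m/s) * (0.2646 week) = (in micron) 1.183e+11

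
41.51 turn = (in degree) 1.494e+04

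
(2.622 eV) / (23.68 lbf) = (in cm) 3.988e-19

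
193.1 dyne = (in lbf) 0.0004341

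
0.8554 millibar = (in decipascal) 855.4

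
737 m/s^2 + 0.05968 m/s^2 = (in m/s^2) 737.1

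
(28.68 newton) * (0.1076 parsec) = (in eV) 5.943e+35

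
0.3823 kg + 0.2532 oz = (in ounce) 13.74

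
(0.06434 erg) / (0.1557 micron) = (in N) 0.04132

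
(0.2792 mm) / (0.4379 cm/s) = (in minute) 0.001063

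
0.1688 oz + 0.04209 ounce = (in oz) 0.2109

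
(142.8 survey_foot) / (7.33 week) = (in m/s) 9.818e-06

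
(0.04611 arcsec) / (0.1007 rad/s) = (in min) 3.7e-08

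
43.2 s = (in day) 0.0005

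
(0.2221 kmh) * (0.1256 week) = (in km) 4.686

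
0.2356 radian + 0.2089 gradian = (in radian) 0.2389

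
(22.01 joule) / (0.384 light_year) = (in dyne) 6.058e-10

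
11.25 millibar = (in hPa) 11.25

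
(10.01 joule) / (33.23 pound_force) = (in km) 6.772e-05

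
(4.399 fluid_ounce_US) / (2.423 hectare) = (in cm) 5.369e-07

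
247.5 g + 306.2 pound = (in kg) 139.1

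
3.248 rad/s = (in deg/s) 186.1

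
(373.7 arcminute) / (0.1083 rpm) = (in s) 9.585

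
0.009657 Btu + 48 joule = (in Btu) 0.05515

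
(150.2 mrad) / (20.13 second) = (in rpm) 0.07125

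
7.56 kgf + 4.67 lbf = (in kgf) 9.678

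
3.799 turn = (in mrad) 2.387e+04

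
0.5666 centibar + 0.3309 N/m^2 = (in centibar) 0.5669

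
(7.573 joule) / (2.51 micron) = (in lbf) 6.783e+05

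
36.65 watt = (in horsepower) 0.04915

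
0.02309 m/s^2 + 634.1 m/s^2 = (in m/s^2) 634.1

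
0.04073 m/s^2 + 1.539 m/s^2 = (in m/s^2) 1.58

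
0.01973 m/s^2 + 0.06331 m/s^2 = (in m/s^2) 0.08304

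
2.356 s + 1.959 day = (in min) 2821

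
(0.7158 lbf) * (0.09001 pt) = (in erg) 1011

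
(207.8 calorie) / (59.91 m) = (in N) 14.51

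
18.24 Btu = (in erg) 1.924e+11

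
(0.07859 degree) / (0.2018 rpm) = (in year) 2.058e-09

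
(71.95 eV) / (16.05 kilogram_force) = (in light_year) 7.741e-36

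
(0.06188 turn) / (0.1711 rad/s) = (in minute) 0.03787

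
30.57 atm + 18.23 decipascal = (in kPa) 3098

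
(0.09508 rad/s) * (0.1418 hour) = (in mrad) 4.854e+04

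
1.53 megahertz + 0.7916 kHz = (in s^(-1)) 1.531e+06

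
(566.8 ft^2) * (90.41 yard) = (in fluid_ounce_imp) 1.532e+08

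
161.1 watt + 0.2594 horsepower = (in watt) 354.5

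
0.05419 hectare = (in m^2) 541.9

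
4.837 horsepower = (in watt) 3607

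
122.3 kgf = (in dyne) 1.199e+08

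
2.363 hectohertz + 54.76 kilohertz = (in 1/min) 3.3e+06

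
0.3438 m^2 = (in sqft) 3.701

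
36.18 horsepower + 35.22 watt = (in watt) 2.701e+04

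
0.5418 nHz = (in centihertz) 5.418e-08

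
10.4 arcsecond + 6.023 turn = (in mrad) 3.784e+04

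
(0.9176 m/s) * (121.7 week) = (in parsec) 2.189e-09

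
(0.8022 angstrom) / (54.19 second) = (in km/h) 5.329e-12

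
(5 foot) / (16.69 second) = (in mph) 0.2043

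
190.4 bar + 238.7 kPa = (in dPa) 1.928e+08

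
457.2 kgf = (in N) 4484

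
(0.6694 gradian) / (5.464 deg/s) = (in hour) 3.063e-05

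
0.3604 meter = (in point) 1022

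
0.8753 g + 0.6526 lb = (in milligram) 2.969e+05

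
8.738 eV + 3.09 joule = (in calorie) 0.7385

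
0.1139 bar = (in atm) 0.1124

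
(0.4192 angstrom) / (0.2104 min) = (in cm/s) 3.321e-10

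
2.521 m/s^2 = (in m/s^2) 2.521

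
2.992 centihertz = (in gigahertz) 2.992e-11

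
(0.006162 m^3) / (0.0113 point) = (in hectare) 0.1546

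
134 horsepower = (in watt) 9.992e+04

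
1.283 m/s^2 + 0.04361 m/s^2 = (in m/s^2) 1.327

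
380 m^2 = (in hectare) 0.038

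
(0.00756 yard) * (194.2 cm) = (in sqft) 0.1445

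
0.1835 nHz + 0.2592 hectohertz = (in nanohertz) 2.592e+10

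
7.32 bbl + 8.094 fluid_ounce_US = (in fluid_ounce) 3.936e+04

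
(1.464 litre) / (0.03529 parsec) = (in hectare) 1.344e-22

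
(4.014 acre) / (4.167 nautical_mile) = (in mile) 0.001308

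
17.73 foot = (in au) 3.612e-11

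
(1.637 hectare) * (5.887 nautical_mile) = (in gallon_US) 4.715e+10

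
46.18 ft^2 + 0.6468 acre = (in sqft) 2.822e+04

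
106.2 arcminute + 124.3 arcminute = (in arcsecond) 1.383e+04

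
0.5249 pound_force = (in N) 2.335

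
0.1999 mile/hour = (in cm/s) 8.936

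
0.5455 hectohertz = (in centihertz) 5455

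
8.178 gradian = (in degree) 7.36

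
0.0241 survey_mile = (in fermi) 3.879e+16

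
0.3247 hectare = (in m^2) 3247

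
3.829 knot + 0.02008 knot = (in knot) 3.849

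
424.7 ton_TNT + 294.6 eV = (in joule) 1.777e+12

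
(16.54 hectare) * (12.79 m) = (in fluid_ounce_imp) 7.445e+10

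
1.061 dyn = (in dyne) 1.061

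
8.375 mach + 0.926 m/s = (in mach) 8.378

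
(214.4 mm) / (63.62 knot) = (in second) 0.006551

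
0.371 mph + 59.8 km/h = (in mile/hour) 37.53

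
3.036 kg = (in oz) 107.1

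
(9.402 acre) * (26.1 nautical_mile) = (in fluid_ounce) 6.219e+13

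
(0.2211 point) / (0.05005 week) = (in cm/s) 2.577e-07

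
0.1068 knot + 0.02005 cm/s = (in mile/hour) 0.1234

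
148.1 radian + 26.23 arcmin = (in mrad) 1.481e+05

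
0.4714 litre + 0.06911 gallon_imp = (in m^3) 0.0007856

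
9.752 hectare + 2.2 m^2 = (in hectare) 9.752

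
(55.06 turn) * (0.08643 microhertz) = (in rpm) 0.0002855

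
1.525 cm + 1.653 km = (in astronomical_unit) 1.105e-08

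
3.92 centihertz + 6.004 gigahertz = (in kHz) 6.004e+06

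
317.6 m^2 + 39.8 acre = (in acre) 39.88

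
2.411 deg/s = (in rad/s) 0.04208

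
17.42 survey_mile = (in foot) 9.198e+04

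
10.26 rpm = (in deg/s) 61.56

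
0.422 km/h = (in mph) 0.2622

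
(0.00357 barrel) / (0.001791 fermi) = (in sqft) 3.411e+15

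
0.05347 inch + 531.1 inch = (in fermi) 1.349e+16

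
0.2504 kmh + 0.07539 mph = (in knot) 0.2007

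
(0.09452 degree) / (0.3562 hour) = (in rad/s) 1.286e-06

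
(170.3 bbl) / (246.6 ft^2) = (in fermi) 1.182e+15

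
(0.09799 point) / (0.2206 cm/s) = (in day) 1.814e-07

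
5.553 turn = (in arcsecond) 7.197e+06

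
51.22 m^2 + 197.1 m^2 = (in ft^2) 2673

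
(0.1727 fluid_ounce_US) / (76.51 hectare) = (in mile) 4.148e-15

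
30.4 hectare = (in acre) 75.12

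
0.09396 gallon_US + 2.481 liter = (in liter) 2.837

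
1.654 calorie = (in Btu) 0.006559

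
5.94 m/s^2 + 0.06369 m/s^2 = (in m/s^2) 6.004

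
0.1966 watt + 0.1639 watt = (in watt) 0.3605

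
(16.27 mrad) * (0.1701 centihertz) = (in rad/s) 2.768e-05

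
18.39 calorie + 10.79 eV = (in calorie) 18.39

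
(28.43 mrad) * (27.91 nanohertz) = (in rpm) 7.577e-09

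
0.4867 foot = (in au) 9.916e-13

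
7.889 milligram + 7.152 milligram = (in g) 0.01504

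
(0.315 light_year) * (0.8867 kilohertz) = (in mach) 7.761e+15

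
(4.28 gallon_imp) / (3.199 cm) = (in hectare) 6.082e-05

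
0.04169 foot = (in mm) 12.71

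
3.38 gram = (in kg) 0.00338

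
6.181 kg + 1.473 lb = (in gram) 6849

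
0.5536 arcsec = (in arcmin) 0.009227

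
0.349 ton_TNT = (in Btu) 1.384e+06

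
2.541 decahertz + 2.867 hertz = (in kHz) 0.02828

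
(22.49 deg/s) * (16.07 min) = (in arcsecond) 7.807e+07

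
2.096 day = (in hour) 50.3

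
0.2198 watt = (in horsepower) 0.0002948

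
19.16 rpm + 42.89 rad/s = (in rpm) 428.7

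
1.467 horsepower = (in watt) 1094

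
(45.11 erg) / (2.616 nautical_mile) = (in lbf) 2.093e-10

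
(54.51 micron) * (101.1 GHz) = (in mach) 1.618e+04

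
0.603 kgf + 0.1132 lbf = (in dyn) 6.417e+05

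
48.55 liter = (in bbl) 0.3054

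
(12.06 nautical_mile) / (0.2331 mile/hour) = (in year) 0.006797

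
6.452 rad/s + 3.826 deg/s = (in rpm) 62.25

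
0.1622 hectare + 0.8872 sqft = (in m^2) 1622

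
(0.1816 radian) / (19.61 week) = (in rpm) 1.462e-07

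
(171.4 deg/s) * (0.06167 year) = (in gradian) 3.704e+08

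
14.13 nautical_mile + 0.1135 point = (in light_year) 2.766e-12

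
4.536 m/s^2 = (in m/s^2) 4.536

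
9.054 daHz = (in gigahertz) 9.054e-08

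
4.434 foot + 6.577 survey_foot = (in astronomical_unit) 2.243e-11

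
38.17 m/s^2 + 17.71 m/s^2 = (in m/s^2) 55.88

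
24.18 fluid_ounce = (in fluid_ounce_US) 24.18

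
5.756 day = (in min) 8289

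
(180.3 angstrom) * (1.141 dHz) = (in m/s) 2.057e-09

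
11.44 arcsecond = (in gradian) 0.003531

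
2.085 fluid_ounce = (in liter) 0.06166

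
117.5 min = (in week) 0.01166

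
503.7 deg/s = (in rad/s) 8.791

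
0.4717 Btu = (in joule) 497.7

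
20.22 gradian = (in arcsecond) 6.551e+04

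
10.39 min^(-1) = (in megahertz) 1.732e-07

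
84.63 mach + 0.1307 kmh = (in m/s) 2.882e+04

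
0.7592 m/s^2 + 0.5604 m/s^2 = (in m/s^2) 1.32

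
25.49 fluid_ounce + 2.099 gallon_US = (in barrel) 0.05472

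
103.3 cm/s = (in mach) 0.003034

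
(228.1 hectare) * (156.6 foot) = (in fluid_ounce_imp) 3.832e+12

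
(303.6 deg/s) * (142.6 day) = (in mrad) 6.528e+10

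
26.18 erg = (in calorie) 6.257e-07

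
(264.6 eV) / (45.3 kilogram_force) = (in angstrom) 9.543e-10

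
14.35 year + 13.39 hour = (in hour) 1.257e+05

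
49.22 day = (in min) 7.088e+04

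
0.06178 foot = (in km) 1.883e-05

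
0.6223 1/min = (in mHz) 10.37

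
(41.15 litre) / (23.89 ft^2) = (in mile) 1.152e-05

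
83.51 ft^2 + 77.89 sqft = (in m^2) 14.99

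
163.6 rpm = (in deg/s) 981.6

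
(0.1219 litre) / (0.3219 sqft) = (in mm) 4.076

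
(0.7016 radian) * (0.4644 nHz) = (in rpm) 3.111e-09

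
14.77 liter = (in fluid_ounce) 499.4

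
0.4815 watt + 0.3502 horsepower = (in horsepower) 0.3508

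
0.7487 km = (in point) 2.122e+06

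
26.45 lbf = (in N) 117.7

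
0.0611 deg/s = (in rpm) 0.01018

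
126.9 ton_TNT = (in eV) 3.314e+30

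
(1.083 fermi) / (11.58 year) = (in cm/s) 2.966e-22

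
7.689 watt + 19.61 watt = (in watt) 27.3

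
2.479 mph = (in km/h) 3.99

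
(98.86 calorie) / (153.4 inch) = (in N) 106.2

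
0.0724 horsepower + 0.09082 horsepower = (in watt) 121.7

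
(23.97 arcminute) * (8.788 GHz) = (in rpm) 5.851e+08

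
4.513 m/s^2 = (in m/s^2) 4.513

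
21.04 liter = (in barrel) 0.1323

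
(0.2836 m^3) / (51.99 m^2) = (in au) 3.646e-14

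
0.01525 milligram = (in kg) 1.525e-08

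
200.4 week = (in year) 3.843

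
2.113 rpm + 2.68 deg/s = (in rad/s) 0.268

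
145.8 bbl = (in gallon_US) 6124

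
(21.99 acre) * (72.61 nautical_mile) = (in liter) 1.197e+13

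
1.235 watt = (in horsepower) 0.001656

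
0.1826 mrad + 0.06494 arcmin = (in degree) 0.01154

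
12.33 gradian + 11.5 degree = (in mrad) 394.4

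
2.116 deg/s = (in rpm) 0.3527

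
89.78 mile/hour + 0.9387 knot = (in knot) 78.96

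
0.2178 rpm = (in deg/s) 1.307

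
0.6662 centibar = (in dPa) 6662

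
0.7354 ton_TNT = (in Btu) 2.916e+06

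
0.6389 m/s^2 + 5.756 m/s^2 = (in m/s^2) 6.395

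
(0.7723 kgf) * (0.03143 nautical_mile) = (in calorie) 105.4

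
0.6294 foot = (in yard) 0.2098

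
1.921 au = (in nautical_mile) 1.552e+08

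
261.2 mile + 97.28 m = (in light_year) 4.444e-11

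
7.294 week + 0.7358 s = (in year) 0.1399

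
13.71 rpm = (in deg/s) 82.26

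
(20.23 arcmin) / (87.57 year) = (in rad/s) 2.131e-12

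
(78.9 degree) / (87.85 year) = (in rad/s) 4.971e-10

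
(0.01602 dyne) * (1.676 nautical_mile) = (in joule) 0.0004973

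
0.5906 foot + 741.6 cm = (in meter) 7.596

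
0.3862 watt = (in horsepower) 0.0005179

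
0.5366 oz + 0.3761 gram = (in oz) 0.5499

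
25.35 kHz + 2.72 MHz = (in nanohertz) 2.745e+15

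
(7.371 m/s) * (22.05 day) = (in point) 3.981e+10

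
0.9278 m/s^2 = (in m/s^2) 0.9278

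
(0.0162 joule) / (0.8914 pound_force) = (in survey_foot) 0.0134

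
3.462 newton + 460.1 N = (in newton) 463.6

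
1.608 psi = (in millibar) 110.9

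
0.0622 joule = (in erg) 6.22e+05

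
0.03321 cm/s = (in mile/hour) 0.0007429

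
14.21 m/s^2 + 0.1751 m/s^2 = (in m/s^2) 14.39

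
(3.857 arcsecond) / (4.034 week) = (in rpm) 7.319e-11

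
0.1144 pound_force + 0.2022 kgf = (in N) 2.492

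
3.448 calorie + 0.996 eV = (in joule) 14.43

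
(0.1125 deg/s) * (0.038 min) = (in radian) 0.004477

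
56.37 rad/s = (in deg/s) 3230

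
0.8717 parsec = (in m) 2.69e+16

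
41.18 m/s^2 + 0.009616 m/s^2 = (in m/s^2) 41.19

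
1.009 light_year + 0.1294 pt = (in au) 6.381e+04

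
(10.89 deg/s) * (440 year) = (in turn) 4.197e+08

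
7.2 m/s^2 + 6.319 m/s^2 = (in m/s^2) 13.52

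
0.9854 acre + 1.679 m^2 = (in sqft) 4.294e+04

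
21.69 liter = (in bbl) 0.1364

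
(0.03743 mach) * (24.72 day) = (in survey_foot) 8.931e+07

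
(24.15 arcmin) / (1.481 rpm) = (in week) 7.489e-08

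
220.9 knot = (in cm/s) 1.136e+04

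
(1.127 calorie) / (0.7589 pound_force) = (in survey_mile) 0.000868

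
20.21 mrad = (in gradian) 1.287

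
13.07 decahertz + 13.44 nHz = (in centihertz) 1.307e+04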